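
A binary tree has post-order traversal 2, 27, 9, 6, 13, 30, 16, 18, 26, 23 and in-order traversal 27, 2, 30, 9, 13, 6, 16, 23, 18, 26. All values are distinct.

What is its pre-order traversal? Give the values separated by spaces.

23 16 30 27 2 13 9 6 26 18

The last element of post-order is the root; it splits in-order into left and right subtrees.
Root 23: left subtree has 7 nodes {27, 2, 30, 9, 13, 6, 16}, right has 2 {18, 26}.
  Root 16: left subtree has 6 nodes {27, 2, 30, 9, 13, 6}, right has 0 { }.
    Root 30: left subtree has 2 nodes {27, 2}, right has 3 {9, 13, 6}.
      Root 27: left subtree has 0 nodes { }, right has 1 {2}.
      Root 13: left subtree has 1 node {9}, right has 1 {6}.
  Root 26: left subtree has 1 node {18}, right has 0 { }.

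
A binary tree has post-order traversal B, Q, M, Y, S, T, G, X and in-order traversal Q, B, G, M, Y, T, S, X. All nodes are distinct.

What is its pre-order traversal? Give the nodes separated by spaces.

X G Q B T Y M S

The last element of post-order is the root; it splits in-order into left and right subtrees.
Root X: left subtree has 7 nodes {Q, B, G, M, Y, T, S}, right has 0 { }.
  Root G: left subtree has 2 nodes {Q, B}, right has 4 {M, Y, T, S}.
    Root Q: left subtree has 0 nodes { }, right has 1 {B}.
    Root T: left subtree has 2 nodes {M, Y}, right has 1 {S}.
      Root Y: left subtree has 1 node {M}, right has 0 { }.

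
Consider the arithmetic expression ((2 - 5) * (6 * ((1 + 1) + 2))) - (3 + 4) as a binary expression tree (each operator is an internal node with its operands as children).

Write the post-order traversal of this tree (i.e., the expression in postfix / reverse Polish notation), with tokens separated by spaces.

2 5 - 6 1 1 + 2 + * * 3 4 + -

Post-order on an expression tree gives postfix notation: for each operator, emit left operand, right operand, then the operator.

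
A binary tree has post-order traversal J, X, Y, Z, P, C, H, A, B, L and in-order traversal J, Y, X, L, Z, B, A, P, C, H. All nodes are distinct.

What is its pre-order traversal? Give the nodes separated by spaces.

The last element of post-order is the root; it splits in-order into left and right subtrees.
Root L: left subtree has 3 nodes {J, Y, X}, right has 6 {Z, B, A, P, C, H}.
  Root Y: left subtree has 1 node {J}, right has 1 {X}.
  Root B: left subtree has 1 node {Z}, right has 4 {A, P, C, H}.
    Root A: left subtree has 0 nodes { }, right has 3 {P, C, H}.
      Root H: left subtree has 2 nodes {P, C}, right has 0 { }.
        Root C: left subtree has 1 node {P}, right has 0 { }.

L Y J X B Z A H C P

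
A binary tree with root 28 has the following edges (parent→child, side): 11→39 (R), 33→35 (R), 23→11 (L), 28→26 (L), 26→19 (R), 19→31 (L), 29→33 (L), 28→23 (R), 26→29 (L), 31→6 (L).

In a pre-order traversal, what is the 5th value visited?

Pre-order visits the node, then its left subtree, then its right subtree.
Visit 28.
At 28: go left to 26.
  Visit 26.
  At 26: go left to 29.
    Visit 29.
    At 29: go left to 33.
      Visit 33.
      At 33: no left child.
      At 33: go right to 35.
        35 is a leaf — visit 35.
    At 29: no right child.
  At 26: go right to 19.
    Visit 19.
    At 19: go left to 31.
      Visit 31.
      At 31: go left to 6.
        6 is a leaf — visit 6.
      At 31: no right child.
    At 19: no right child.
At 28: go right to 23.
  Visit 23.
  At 23: go left to 11.
    Visit 11.
    At 11: no left child.
    At 11: go right to 39.
      39 is a leaf — visit 39.
  At 23: no right child.
Full pre-order sequence: 28, 26, 29, 33, 35, 19, 31, 6, 23, 11, 39.

35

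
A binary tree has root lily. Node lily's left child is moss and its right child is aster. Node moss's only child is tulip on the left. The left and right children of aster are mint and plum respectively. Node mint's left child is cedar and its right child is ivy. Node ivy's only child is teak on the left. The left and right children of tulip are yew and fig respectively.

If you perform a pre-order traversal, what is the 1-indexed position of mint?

7

Pre-order visits the node, then its left subtree, then its right subtree.
Visit lily.
At lily: go left to moss.
  Visit moss.
  At moss: go left to tulip.
    Visit tulip.
    At tulip: go left to yew.
      yew is a leaf — visit yew.
    At tulip: go right to fig.
      fig is a leaf — visit fig.
  At moss: no right child.
At lily: go right to aster.
  Visit aster.
  At aster: go left to mint.
    Visit mint.
    At mint: go left to cedar.
      cedar is a leaf — visit cedar.
    At mint: go right to ivy.
      Visit ivy.
      At ivy: go left to teak.
        teak is a leaf — visit teak.
      At ivy: no right child.
  At aster: go right to plum.
    plum is a leaf — visit plum.
Full pre-order sequence: lily, moss, tulip, yew, fig, aster, mint, cedar, ivy, teak, plum.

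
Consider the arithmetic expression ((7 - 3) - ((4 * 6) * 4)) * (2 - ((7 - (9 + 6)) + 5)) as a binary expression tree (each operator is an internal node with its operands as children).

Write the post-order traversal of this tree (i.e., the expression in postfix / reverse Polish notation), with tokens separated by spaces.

Post-order on an expression tree gives postfix notation: for each operator, emit left operand, right operand, then the operator.

7 3 - 4 6 * 4 * - 2 7 9 6 + - 5 + - *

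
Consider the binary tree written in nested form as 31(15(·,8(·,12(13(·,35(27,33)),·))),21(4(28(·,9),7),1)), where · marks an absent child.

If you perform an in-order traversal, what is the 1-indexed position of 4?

In-order visits the left subtree, then the node, then the right subtree.
At 31: go left to 15.
  At 15: no left child.
  Visit 15.
  At 15: go right to 8.
    At 8: no left child.
    Visit 8.
    At 8: go right to 12.
      At 12: go left to 13.
        At 13: no left child.
        Visit 13.
        At 13: go right to 35.
          At 35: go left to 27.
            27 is a leaf — visit 27.
          Visit 35.
          At 35: go right to 33.
            33 is a leaf — visit 33.
      Visit 12.
      At 12: no right child.
Visit 31.
At 31: go right to 21.
  At 21: go left to 4.
    At 4: go left to 28.
      At 28: no left child.
      Visit 28.
      At 28: go right to 9.
        9 is a leaf — visit 9.
    Visit 4.
    At 4: go right to 7.
      7 is a leaf — visit 7.
  Visit 21.
  At 21: go right to 1.
    1 is a leaf — visit 1.
Full in-order sequence: 15, 8, 13, 27, 35, 33, 12, 31, 28, 9, 4, 7, 21, 1.

11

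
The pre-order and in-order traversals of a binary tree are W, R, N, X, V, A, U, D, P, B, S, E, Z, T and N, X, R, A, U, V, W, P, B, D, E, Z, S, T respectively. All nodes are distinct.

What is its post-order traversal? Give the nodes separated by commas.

The first element of pre-order is the root; it splits in-order into left and right subtrees.
Root W: left subtree has 6 nodes {N, X, R, A, U, V}, right has 7 {P, B, D, E, Z, S, T}.
  Root R: left subtree has 2 nodes {N, X}, right has 3 {A, U, V}.
    Root N: left subtree has 0 nodes { }, right has 1 {X}.
    Root V: left subtree has 2 nodes {A, U}, right has 0 { }.
      Root A: left subtree has 0 nodes { }, right has 1 {U}.
  Root D: left subtree has 2 nodes {P, B}, right has 4 {E, Z, S, T}.
    Root P: left subtree has 0 nodes { }, right has 1 {B}.
    Root S: left subtree has 2 nodes {E, Z}, right has 1 {T}.
      Root E: left subtree has 0 nodes { }, right has 1 {Z}.

X, N, U, A, V, R, B, P, Z, E, T, S, D, W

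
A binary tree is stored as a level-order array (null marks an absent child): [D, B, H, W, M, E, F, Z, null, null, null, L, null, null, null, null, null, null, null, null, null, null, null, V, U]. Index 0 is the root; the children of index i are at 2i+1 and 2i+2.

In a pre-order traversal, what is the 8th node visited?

Pre-order visits the node, then its left subtree, then its right subtree.
Visit D.
At D: go left to B.
  Visit B.
  At B: go left to W.
    Visit W.
    At W: go left to Z.
      Z is a leaf — visit Z.
    At W: no right child.
  At B: go right to M.
    M is a leaf — visit M.
At D: go right to H.
  Visit H.
  At H: go left to E.
    Visit E.
    At E: go left to L.
      Visit L.
      At L: go left to V.
        V is a leaf — visit V.
      At L: go right to U.
        U is a leaf — visit U.
    At E: no right child.
  At H: go right to F.
    F is a leaf — visit F.
Full pre-order sequence: D, B, W, Z, M, H, E, L, V, U, F.

L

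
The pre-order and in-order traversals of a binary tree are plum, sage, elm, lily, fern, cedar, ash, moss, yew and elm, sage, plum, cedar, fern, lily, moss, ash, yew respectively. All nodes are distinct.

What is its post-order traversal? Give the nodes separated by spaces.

The first element of pre-order is the root; it splits in-order into left and right subtrees.
Root plum: left subtree has 2 nodes {elm, sage}, right has 6 {cedar, fern, lily, moss, ash, yew}.
  Root sage: left subtree has 1 node {elm}, right has 0 { }.
  Root lily: left subtree has 2 nodes {cedar, fern}, right has 3 {moss, ash, yew}.
    Root fern: left subtree has 1 node {cedar}, right has 0 { }.
    Root ash: left subtree has 1 node {moss}, right has 1 {yew}.

elm sage cedar fern moss yew ash lily plum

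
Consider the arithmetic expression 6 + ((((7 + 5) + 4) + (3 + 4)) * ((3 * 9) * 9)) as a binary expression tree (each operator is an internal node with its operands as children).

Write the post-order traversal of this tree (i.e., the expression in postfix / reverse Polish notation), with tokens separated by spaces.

6 7 5 + 4 + 3 4 + + 3 9 * 9 * * +

Post-order on an expression tree gives postfix notation: for each operator, emit left operand, right operand, then the operator.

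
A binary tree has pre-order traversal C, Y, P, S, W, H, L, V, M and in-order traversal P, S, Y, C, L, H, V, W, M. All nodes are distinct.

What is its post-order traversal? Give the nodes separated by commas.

The first element of pre-order is the root; it splits in-order into left and right subtrees.
Root C: left subtree has 3 nodes {P, S, Y}, right has 5 {L, H, V, W, M}.
  Root Y: left subtree has 2 nodes {P, S}, right has 0 { }.
    Root P: left subtree has 0 nodes { }, right has 1 {S}.
  Root W: left subtree has 3 nodes {L, H, V}, right has 1 {M}.
    Root H: left subtree has 1 node {L}, right has 1 {V}.

S, P, Y, L, V, H, M, W, C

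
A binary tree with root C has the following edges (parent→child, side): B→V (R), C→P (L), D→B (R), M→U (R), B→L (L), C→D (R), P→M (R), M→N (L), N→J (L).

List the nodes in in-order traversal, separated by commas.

P, J, N, M, U, C, D, L, B, V

In-order visits the left subtree, then the node, then the right subtree.
At C: go left to P.
  At P: no left child.
  Visit P.
  At P: go right to M.
    At M: go left to N.
      At N: go left to J.
        J is a leaf — visit J.
      Visit N.
      At N: no right child.
    Visit M.
    At M: go right to U.
      U is a leaf — visit U.
Visit C.
At C: go right to D.
  At D: no left child.
  Visit D.
  At D: go right to B.
    At B: go left to L.
      L is a leaf — visit L.
    Visit B.
    At B: go right to V.
      V is a leaf — visit V.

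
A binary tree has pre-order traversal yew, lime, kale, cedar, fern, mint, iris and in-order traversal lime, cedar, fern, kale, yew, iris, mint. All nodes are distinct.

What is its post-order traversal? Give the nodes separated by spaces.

The first element of pre-order is the root; it splits in-order into left and right subtrees.
Root yew: left subtree has 4 nodes {lime, cedar, fern, kale}, right has 2 {iris, mint}.
  Root lime: left subtree has 0 nodes { }, right has 3 {cedar, fern, kale}.
    Root kale: left subtree has 2 nodes {cedar, fern}, right has 0 { }.
      Root cedar: left subtree has 0 nodes { }, right has 1 {fern}.
  Root mint: left subtree has 1 node {iris}, right has 0 { }.

fern cedar kale lime iris mint yew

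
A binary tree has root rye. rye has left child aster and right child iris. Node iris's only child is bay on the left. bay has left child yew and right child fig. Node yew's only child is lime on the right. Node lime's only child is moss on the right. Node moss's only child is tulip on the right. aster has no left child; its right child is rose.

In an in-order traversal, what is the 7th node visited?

In-order visits the left subtree, then the node, then the right subtree.
At rye: go left to aster.
  At aster: no left child.
  Visit aster.
  At aster: go right to rose.
    rose is a leaf — visit rose.
Visit rye.
At rye: go right to iris.
  At iris: go left to bay.
    At bay: go left to yew.
      At yew: no left child.
      Visit yew.
      At yew: go right to lime.
        At lime: no left child.
        Visit lime.
        At lime: go right to moss.
          At moss: no left child.
          Visit moss.
          At moss: go right to tulip.
            tulip is a leaf — visit tulip.
    Visit bay.
    At bay: go right to fig.
      fig is a leaf — visit fig.
  Visit iris.
  At iris: no right child.
Full in-order sequence: aster, rose, rye, yew, lime, moss, tulip, bay, fig, iris.

tulip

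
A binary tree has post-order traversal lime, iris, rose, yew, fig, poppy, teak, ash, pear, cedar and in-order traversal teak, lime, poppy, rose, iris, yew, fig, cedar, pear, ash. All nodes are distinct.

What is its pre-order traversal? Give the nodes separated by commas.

The last element of post-order is the root; it splits in-order into left and right subtrees.
Root cedar: left subtree has 7 nodes {teak, lime, poppy, rose, iris, yew, fig}, right has 2 {pear, ash}.
  Root teak: left subtree has 0 nodes { }, right has 6 {lime, poppy, rose, iris, yew, fig}.
    Root poppy: left subtree has 1 node {lime}, right has 4 {rose, iris, yew, fig}.
      Root fig: left subtree has 3 nodes {rose, iris, yew}, right has 0 { }.
        Root yew: left subtree has 2 nodes {rose, iris}, right has 0 { }.
          Root rose: left subtree has 0 nodes { }, right has 1 {iris}.
  Root pear: left subtree has 0 nodes { }, right has 1 {ash}.

cedar, teak, poppy, lime, fig, yew, rose, iris, pear, ash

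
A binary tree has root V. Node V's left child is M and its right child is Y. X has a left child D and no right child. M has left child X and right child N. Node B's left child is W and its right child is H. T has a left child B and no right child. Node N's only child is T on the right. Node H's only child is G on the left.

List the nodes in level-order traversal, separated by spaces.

Level-order visits nodes level by level from the root, left to right within each level.
Level 0: V
Level 1: M, Y
Level 2: X, N
Level 3: D, T
Level 4: B
Level 5: W, H
Level 6: G

V M Y X N D T B W H G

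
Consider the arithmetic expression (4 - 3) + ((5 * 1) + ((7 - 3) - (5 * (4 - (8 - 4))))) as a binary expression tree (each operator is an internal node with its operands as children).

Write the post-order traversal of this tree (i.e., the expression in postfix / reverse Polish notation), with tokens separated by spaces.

Post-order on an expression tree gives postfix notation: for each operator, emit left operand, right operand, then the operator.

4 3 - 5 1 * 7 3 - 5 4 8 4 - - * - + +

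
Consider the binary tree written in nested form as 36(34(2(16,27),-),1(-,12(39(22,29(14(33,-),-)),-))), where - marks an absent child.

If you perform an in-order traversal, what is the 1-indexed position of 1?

6

In-order visits the left subtree, then the node, then the right subtree.
At 36: go left to 34.
  At 34: go left to 2.
    At 2: go left to 16.
      16 is a leaf — visit 16.
    Visit 2.
    At 2: go right to 27.
      27 is a leaf — visit 27.
  Visit 34.
  At 34: no right child.
Visit 36.
At 36: go right to 1.
  At 1: no left child.
  Visit 1.
  At 1: go right to 12.
    At 12: go left to 39.
      At 39: go left to 22.
        22 is a leaf — visit 22.
      Visit 39.
      At 39: go right to 29.
        At 29: go left to 14.
          At 14: go left to 33.
            33 is a leaf — visit 33.
          Visit 14.
          At 14: no right child.
        Visit 29.
        At 29: no right child.
    Visit 12.
    At 12: no right child.
Full in-order sequence: 16, 2, 27, 34, 36, 1, 22, 39, 33, 14, 29, 12.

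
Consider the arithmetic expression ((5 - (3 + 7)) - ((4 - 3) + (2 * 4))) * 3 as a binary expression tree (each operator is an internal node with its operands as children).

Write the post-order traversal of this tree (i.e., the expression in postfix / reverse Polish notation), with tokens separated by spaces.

Post-order on an expression tree gives postfix notation: for each operator, emit left operand, right operand, then the operator.

5 3 7 + - 4 3 - 2 4 * + - 3 *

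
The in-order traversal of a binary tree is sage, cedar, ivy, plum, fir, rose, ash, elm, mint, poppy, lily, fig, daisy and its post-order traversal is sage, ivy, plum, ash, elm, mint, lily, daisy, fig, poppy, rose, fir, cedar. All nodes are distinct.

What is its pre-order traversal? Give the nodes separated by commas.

The last element of post-order is the root; it splits in-order into left and right subtrees.
Root cedar: left subtree has 1 node {sage}, right has 11 {ivy, plum, fir, rose, ash, elm, mint, poppy, lily, fig, daisy}.
  Root fir: left subtree has 2 nodes {ivy, plum}, right has 8 {rose, ash, elm, mint, poppy, lily, fig, daisy}.
    Root plum: left subtree has 1 node {ivy}, right has 0 { }.
    Root rose: left subtree has 0 nodes { }, right has 7 {ash, elm, mint, poppy, lily, fig, daisy}.
      Root poppy: left subtree has 3 nodes {ash, elm, mint}, right has 3 {lily, fig, daisy}.
        Root mint: left subtree has 2 nodes {ash, elm}, right has 0 { }.
          Root elm: left subtree has 1 node {ash}, right has 0 { }.
        Root fig: left subtree has 1 node {lily}, right has 1 {daisy}.

cedar, sage, fir, plum, ivy, rose, poppy, mint, elm, ash, fig, lily, daisy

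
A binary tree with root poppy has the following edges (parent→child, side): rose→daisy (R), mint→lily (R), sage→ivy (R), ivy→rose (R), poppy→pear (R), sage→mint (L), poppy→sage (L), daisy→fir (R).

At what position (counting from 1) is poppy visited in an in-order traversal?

8

In-order visits the left subtree, then the node, then the right subtree.
At poppy: go left to sage.
  At sage: go left to mint.
    At mint: no left child.
    Visit mint.
    At mint: go right to lily.
      lily is a leaf — visit lily.
  Visit sage.
  At sage: go right to ivy.
    At ivy: no left child.
    Visit ivy.
    At ivy: go right to rose.
      At rose: no left child.
      Visit rose.
      At rose: go right to daisy.
        At daisy: no left child.
        Visit daisy.
        At daisy: go right to fir.
          fir is a leaf — visit fir.
Visit poppy.
At poppy: go right to pear.
  pear is a leaf — visit pear.
Full in-order sequence: mint, lily, sage, ivy, rose, daisy, fir, poppy, pear.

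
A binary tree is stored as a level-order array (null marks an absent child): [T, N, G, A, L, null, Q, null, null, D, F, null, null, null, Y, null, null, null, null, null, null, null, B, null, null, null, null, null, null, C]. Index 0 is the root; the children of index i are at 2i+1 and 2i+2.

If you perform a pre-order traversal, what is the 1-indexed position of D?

Pre-order visits the node, then its left subtree, then its right subtree.
Visit T.
At T: go left to N.
  Visit N.
  At N: go left to A.
    A is a leaf — visit A.
  At N: go right to L.
    Visit L.
    At L: go left to D.
      D is a leaf — visit D.
    At L: go right to F.
      Visit F.
      At F: no left child.
      At F: go right to B.
        B is a leaf — visit B.
At T: go right to G.
  Visit G.
  At G: no left child.
  At G: go right to Q.
    Visit Q.
    At Q: no left child.
    At Q: go right to Y.
      Visit Y.
      At Y: go left to C.
        C is a leaf — visit C.
      At Y: no right child.
Full pre-order sequence: T, N, A, L, D, F, B, G, Q, Y, C.

5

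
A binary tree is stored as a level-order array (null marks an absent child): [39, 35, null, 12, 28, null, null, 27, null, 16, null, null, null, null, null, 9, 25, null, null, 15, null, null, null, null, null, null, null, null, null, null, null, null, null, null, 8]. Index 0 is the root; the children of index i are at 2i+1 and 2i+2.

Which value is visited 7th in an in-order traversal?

15

In-order visits the left subtree, then the node, then the right subtree.
At 39: go left to 35.
  At 35: go left to 12.
    At 12: go left to 27.
      At 27: go left to 9.
        9 is a leaf — visit 9.
      Visit 27.
      At 27: go right to 25.
        At 25: no left child.
        Visit 25.
        At 25: go right to 8.
          8 is a leaf — visit 8.
    Visit 12.
    At 12: no right child.
  Visit 35.
  At 35: go right to 28.
    At 28: go left to 16.
      At 16: go left to 15.
        15 is a leaf — visit 15.
      Visit 16.
      At 16: no right child.
    Visit 28.
    At 28: no right child.
Visit 39.
At 39: no right child.
Full in-order sequence: 9, 27, 25, 8, 12, 35, 15, 16, 28, 39.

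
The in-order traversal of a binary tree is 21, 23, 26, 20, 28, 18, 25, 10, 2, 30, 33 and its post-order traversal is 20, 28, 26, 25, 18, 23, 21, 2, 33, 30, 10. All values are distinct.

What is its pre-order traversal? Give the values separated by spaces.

10 21 23 18 26 28 20 25 30 2 33

The last element of post-order is the root; it splits in-order into left and right subtrees.
Root 10: left subtree has 7 nodes {21, 23, 26, 20, 28, 18, 25}, right has 3 {2, 30, 33}.
  Root 21: left subtree has 0 nodes { }, right has 6 {23, 26, 20, 28, 18, 25}.
    Root 23: left subtree has 0 nodes { }, right has 5 {26, 20, 28, 18, 25}.
      Root 18: left subtree has 3 nodes {26, 20, 28}, right has 1 {25}.
        Root 26: left subtree has 0 nodes { }, right has 2 {20, 28}.
          Root 28: left subtree has 1 node {20}, right has 0 { }.
  Root 30: left subtree has 1 node {2}, right has 1 {33}.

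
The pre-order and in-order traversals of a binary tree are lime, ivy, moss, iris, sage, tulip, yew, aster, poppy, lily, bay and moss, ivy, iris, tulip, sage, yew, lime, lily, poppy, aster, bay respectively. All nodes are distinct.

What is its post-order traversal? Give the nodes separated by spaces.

The first element of pre-order is the root; it splits in-order into left and right subtrees.
Root lime: left subtree has 6 nodes {moss, ivy, iris, tulip, sage, yew}, right has 4 {lily, poppy, aster, bay}.
  Root ivy: left subtree has 1 node {moss}, right has 4 {iris, tulip, sage, yew}.
    Root iris: left subtree has 0 nodes { }, right has 3 {tulip, sage, yew}.
      Root sage: left subtree has 1 node {tulip}, right has 1 {yew}.
  Root aster: left subtree has 2 nodes {lily, poppy}, right has 1 {bay}.
    Root poppy: left subtree has 1 node {lily}, right has 0 { }.

moss tulip yew sage iris ivy lily poppy bay aster lime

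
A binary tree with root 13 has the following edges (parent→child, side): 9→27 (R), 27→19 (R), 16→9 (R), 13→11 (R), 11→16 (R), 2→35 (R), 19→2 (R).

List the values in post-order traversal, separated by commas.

35, 2, 19, 27, 9, 16, 11, 13

Post-order visits the left subtree, then the right subtree, then the node.
At 13: no left child.
At 13: go right to 11.
  At 11: no left child.
  At 11: go right to 16.
    At 16: no left child.
    At 16: go right to 9.
      At 9: no left child.
      At 9: go right to 27.
        At 27: no left child.
        At 27: go right to 19.
          At 19: no left child.
          At 19: go right to 2.
            At 2: no left child.
            At 2: go right to 35.
              35 is a leaf — visit 35.
            Visit 2.
          Visit 19.
        Visit 27.
      Visit 9.
    Visit 16.
  Visit 11.
Visit 13.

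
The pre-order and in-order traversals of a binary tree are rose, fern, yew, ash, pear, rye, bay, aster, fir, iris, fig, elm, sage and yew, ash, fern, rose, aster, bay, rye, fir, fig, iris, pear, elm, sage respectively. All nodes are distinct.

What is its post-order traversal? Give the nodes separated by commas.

The first element of pre-order is the root; it splits in-order into left and right subtrees.
Root rose: left subtree has 3 nodes {yew, ash, fern}, right has 9 {aster, bay, rye, fir, fig, iris, pear, elm, sage}.
  Root fern: left subtree has 2 nodes {yew, ash}, right has 0 { }.
    Root yew: left subtree has 0 nodes { }, right has 1 {ash}.
  Root pear: left subtree has 6 nodes {aster, bay, rye, fir, fig, iris}, right has 2 {elm, sage}.
    Root rye: left subtree has 2 nodes {aster, bay}, right has 3 {fir, fig, iris}.
      Root bay: left subtree has 1 node {aster}, right has 0 { }.
      Root fir: left subtree has 0 nodes { }, right has 2 {fig, iris}.
        Root iris: left subtree has 1 node {fig}, right has 0 { }.
    Root elm: left subtree has 0 nodes { }, right has 1 {sage}.

ash, yew, fern, aster, bay, fig, iris, fir, rye, sage, elm, pear, rose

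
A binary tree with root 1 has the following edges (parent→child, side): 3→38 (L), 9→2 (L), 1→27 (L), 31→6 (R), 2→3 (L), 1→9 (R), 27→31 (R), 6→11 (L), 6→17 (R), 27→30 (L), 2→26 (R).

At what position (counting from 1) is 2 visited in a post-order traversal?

Post-order visits the left subtree, then the right subtree, then the node.
At 1: go left to 27.
  At 27: go left to 30.
    30 is a leaf — visit 30.
  At 27: go right to 31.
    At 31: no left child.
    At 31: go right to 6.
      At 6: go left to 11.
        11 is a leaf — visit 11.
      At 6: go right to 17.
        17 is a leaf — visit 17.
      Visit 6.
    Visit 31.
  Visit 27.
At 1: go right to 9.
  At 9: go left to 2.
    At 2: go left to 3.
      At 3: go left to 38.
        38 is a leaf — visit 38.
      At 3: no right child.
      Visit 3.
    At 2: go right to 26.
      26 is a leaf — visit 26.
    Visit 2.
  At 9: no right child.
  Visit 9.
Visit 1.
Full post-order sequence: 30, 11, 17, 6, 31, 27, 38, 3, 26, 2, 9, 1.

10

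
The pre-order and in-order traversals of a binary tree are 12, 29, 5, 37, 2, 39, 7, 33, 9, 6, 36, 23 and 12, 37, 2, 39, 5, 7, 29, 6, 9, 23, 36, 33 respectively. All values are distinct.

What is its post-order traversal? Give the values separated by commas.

39, 2, 37, 7, 5, 6, 23, 36, 9, 33, 29, 12

The first element of pre-order is the root; it splits in-order into left and right subtrees.
Root 12: left subtree has 0 nodes { }, right has 11 {37, 2, 39, 5, 7, 29, 6, 9, 23, 36, 33}.
  Root 29: left subtree has 5 nodes {37, 2, 39, 5, 7}, right has 5 {6, 9, 23, 36, 33}.
    Root 5: left subtree has 3 nodes {37, 2, 39}, right has 1 {7}.
      Root 37: left subtree has 0 nodes { }, right has 2 {2, 39}.
        Root 2: left subtree has 0 nodes { }, right has 1 {39}.
    Root 33: left subtree has 4 nodes {6, 9, 23, 36}, right has 0 { }.
      Root 9: left subtree has 1 node {6}, right has 2 {23, 36}.
        Root 36: left subtree has 1 node {23}, right has 0 { }.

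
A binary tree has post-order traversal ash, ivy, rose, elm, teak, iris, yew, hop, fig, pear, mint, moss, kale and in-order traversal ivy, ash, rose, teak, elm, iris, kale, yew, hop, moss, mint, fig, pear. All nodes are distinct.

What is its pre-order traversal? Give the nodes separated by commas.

The last element of post-order is the root; it splits in-order into left and right subtrees.
Root kale: left subtree has 6 nodes {ivy, ash, rose, teak, elm, iris}, right has 6 {yew, hop, moss, mint, fig, pear}.
  Root iris: left subtree has 5 nodes {ivy, ash, rose, teak, elm}, right has 0 { }.
    Root teak: left subtree has 3 nodes {ivy, ash, rose}, right has 1 {elm}.
      Root rose: left subtree has 2 nodes {ivy, ash}, right has 0 { }.
        Root ivy: left subtree has 0 nodes { }, right has 1 {ash}.
  Root moss: left subtree has 2 nodes {yew, hop}, right has 3 {mint, fig, pear}.
    Root hop: left subtree has 1 node {yew}, right has 0 { }.
    Root mint: left subtree has 0 nodes { }, right has 2 {fig, pear}.
      Root pear: left subtree has 1 node {fig}, right has 0 { }.

kale, iris, teak, rose, ivy, ash, elm, moss, hop, yew, mint, pear, fig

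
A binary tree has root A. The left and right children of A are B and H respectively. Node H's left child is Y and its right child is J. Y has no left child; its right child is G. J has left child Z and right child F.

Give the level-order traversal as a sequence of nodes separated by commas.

A, B, H, Y, J, G, Z, F

Level-order visits nodes level by level from the root, left to right within each level.
Level 0: A
Level 1: B, H
Level 2: Y, J
Level 3: G, Z, F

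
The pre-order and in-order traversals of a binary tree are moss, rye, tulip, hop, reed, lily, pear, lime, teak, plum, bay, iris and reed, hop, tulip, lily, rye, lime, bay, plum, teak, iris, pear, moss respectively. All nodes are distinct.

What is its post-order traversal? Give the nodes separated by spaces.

reed hop lily tulip bay plum iris teak lime pear rye moss

The first element of pre-order is the root; it splits in-order into left and right subtrees.
Root moss: left subtree has 11 nodes {reed, hop, tulip, lily, rye, lime, bay, plum, teak, iris, pear}, right has 0 { }.
  Root rye: left subtree has 4 nodes {reed, hop, tulip, lily}, right has 6 {lime, bay, plum, teak, iris, pear}.
    Root tulip: left subtree has 2 nodes {reed, hop}, right has 1 {lily}.
      Root hop: left subtree has 1 node {reed}, right has 0 { }.
    Root pear: left subtree has 5 nodes {lime, bay, plum, teak, iris}, right has 0 { }.
      Root lime: left subtree has 0 nodes { }, right has 4 {bay, plum, teak, iris}.
        Root teak: left subtree has 2 nodes {bay, plum}, right has 1 {iris}.
          Root plum: left subtree has 1 node {bay}, right has 0 { }.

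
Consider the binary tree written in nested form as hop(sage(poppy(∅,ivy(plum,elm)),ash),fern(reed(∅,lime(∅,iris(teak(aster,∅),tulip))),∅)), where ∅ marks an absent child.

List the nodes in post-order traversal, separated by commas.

Post-order visits the left subtree, then the right subtree, then the node.
At hop: go left to sage.
  At sage: go left to poppy.
    At poppy: no left child.
    At poppy: go right to ivy.
      At ivy: go left to plum.
        plum is a leaf — visit plum.
      At ivy: go right to elm.
        elm is a leaf — visit elm.
      Visit ivy.
    Visit poppy.
  At sage: go right to ash.
    ash is a leaf — visit ash.
  Visit sage.
At hop: go right to fern.
  At fern: go left to reed.
    At reed: no left child.
    At reed: go right to lime.
      At lime: no left child.
      At lime: go right to iris.
        At iris: go left to teak.
          At teak: go left to aster.
            aster is a leaf — visit aster.
          At teak: no right child.
          Visit teak.
        At iris: go right to tulip.
          tulip is a leaf — visit tulip.
        Visit iris.
      Visit lime.
    Visit reed.
  At fern: no right child.
  Visit fern.
Visit hop.

plum, elm, ivy, poppy, ash, sage, aster, teak, tulip, iris, lime, reed, fern, hop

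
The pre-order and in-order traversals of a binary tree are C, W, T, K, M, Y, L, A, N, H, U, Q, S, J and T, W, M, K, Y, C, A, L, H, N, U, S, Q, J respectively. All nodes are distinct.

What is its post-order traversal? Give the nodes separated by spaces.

T M Y K W A H S J Q U N L C

The first element of pre-order is the root; it splits in-order into left and right subtrees.
Root C: left subtree has 5 nodes {T, W, M, K, Y}, right has 8 {A, L, H, N, U, S, Q, J}.
  Root W: left subtree has 1 node {T}, right has 3 {M, K, Y}.
    Root K: left subtree has 1 node {M}, right has 1 {Y}.
  Root L: left subtree has 1 node {A}, right has 6 {H, N, U, S, Q, J}.
    Root N: left subtree has 1 node {H}, right has 4 {U, S, Q, J}.
      Root U: left subtree has 0 nodes { }, right has 3 {S, Q, J}.
        Root Q: left subtree has 1 node {S}, right has 1 {J}.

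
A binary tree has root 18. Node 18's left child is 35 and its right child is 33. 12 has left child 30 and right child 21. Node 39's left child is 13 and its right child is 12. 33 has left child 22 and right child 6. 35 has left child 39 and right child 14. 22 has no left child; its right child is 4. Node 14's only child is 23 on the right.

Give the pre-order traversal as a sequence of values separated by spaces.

18 35 39 13 12 30 21 14 23 33 22 4 6

Pre-order visits the node, then its left subtree, then its right subtree.
Visit 18.
At 18: go left to 35.
  Visit 35.
  At 35: go left to 39.
    Visit 39.
    At 39: go left to 13.
      13 is a leaf — visit 13.
    At 39: go right to 12.
      Visit 12.
      At 12: go left to 30.
        30 is a leaf — visit 30.
      At 12: go right to 21.
        21 is a leaf — visit 21.
  At 35: go right to 14.
    Visit 14.
    At 14: no left child.
    At 14: go right to 23.
      23 is a leaf — visit 23.
At 18: go right to 33.
  Visit 33.
  At 33: go left to 22.
    Visit 22.
    At 22: no left child.
    At 22: go right to 4.
      4 is a leaf — visit 4.
  At 33: go right to 6.
    6 is a leaf — visit 6.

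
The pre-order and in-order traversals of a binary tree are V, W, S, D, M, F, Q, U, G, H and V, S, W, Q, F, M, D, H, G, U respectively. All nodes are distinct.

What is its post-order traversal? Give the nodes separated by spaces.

S Q F M H G U D W V

The first element of pre-order is the root; it splits in-order into left and right subtrees.
Root V: left subtree has 0 nodes { }, right has 9 {S, W, Q, F, M, D, H, G, U}.
  Root W: left subtree has 1 node {S}, right has 7 {Q, F, M, D, H, G, U}.
    Root D: left subtree has 3 nodes {Q, F, M}, right has 3 {H, G, U}.
      Root M: left subtree has 2 nodes {Q, F}, right has 0 { }.
        Root F: left subtree has 1 node {Q}, right has 0 { }.
      Root U: left subtree has 2 nodes {H, G}, right has 0 { }.
        Root G: left subtree has 1 node {H}, right has 0 { }.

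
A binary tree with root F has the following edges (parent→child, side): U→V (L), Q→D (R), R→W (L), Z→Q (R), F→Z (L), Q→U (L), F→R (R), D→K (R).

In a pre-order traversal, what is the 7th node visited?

Pre-order visits the node, then its left subtree, then its right subtree.
Visit F.
At F: go left to Z.
  Visit Z.
  At Z: no left child.
  At Z: go right to Q.
    Visit Q.
    At Q: go left to U.
      Visit U.
      At U: go left to V.
        V is a leaf — visit V.
      At U: no right child.
    At Q: go right to D.
      Visit D.
      At D: no left child.
      At D: go right to K.
        K is a leaf — visit K.
At F: go right to R.
  Visit R.
  At R: go left to W.
    W is a leaf — visit W.
  At R: no right child.
Full pre-order sequence: F, Z, Q, U, V, D, K, R, W.

K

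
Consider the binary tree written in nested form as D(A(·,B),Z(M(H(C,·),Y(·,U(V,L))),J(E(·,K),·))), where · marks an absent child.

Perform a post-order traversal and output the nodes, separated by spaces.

B A C H V L U Y M K E J Z D

Post-order visits the left subtree, then the right subtree, then the node.
At D: go left to A.
  At A: no left child.
  At A: go right to B.
    B is a leaf — visit B.
  Visit A.
At D: go right to Z.
  At Z: go left to M.
    At M: go left to H.
      At H: go left to C.
        C is a leaf — visit C.
      At H: no right child.
      Visit H.
    At M: go right to Y.
      At Y: no left child.
      At Y: go right to U.
        At U: go left to V.
          V is a leaf — visit V.
        At U: go right to L.
          L is a leaf — visit L.
        Visit U.
      Visit Y.
    Visit M.
  At Z: go right to J.
    At J: go left to E.
      At E: no left child.
      At E: go right to K.
        K is a leaf — visit K.
      Visit E.
    At J: no right child.
    Visit J.
  Visit Z.
Visit D.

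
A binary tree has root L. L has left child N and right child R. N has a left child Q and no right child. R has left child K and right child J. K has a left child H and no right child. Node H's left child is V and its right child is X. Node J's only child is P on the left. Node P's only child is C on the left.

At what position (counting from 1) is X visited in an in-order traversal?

In-order visits the left subtree, then the node, then the right subtree.
At L: go left to N.
  At N: go left to Q.
    Q is a leaf — visit Q.
  Visit N.
  At N: no right child.
Visit L.
At L: go right to R.
  At R: go left to K.
    At K: go left to H.
      At H: go left to V.
        V is a leaf — visit V.
      Visit H.
      At H: go right to X.
        X is a leaf — visit X.
    Visit K.
    At K: no right child.
  Visit R.
  At R: go right to J.
    At J: go left to P.
      At P: go left to C.
        C is a leaf — visit C.
      Visit P.
      At P: no right child.
    Visit J.
    At J: no right child.
Full in-order sequence: Q, N, L, V, H, X, K, R, C, P, J.

6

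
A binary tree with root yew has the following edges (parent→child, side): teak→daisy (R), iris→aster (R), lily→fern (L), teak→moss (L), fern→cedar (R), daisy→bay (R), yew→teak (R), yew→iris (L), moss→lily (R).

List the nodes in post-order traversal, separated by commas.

Post-order visits the left subtree, then the right subtree, then the node.
At yew: go left to iris.
  At iris: no left child.
  At iris: go right to aster.
    aster is a leaf — visit aster.
  Visit iris.
At yew: go right to teak.
  At teak: go left to moss.
    At moss: no left child.
    At moss: go right to lily.
      At lily: go left to fern.
        At fern: no left child.
        At fern: go right to cedar.
          cedar is a leaf — visit cedar.
        Visit fern.
      At lily: no right child.
      Visit lily.
    Visit moss.
  At teak: go right to daisy.
    At daisy: no left child.
    At daisy: go right to bay.
      bay is a leaf — visit bay.
    Visit daisy.
  Visit teak.
Visit yew.

aster, iris, cedar, fern, lily, moss, bay, daisy, teak, yew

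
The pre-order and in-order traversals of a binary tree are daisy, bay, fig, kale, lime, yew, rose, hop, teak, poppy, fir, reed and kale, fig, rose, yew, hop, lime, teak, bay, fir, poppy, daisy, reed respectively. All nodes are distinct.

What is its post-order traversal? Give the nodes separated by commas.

The first element of pre-order is the root; it splits in-order into left and right subtrees.
Root daisy: left subtree has 10 nodes {kale, fig, rose, yew, hop, lime, teak, bay, fir, poppy}, right has 1 {reed}.
  Root bay: left subtree has 7 nodes {kale, fig, rose, yew, hop, lime, teak}, right has 2 {fir, poppy}.
    Root fig: left subtree has 1 node {kale}, right has 5 {rose, yew, hop, lime, teak}.
      Root lime: left subtree has 3 nodes {rose, yew, hop}, right has 1 {teak}.
        Root yew: left subtree has 1 node {rose}, right has 1 {hop}.
    Root poppy: left subtree has 1 node {fir}, right has 0 { }.

kale, rose, hop, yew, teak, lime, fig, fir, poppy, bay, reed, daisy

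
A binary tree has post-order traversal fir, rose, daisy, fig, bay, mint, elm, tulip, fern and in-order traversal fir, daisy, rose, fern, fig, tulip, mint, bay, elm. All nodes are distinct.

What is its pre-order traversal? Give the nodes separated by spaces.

fern daisy fir rose tulip fig elm mint bay

The last element of post-order is the root; it splits in-order into left and right subtrees.
Root fern: left subtree has 3 nodes {fir, daisy, rose}, right has 5 {fig, tulip, mint, bay, elm}.
  Root daisy: left subtree has 1 node {fir}, right has 1 {rose}.
  Root tulip: left subtree has 1 node {fig}, right has 3 {mint, bay, elm}.
    Root elm: left subtree has 2 nodes {mint, bay}, right has 0 { }.
      Root mint: left subtree has 0 nodes { }, right has 1 {bay}.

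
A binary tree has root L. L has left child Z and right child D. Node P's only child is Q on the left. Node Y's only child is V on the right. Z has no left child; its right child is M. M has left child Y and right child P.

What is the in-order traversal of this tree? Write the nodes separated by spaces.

Z Y V M Q P L D

In-order visits the left subtree, then the node, then the right subtree.
At L: go left to Z.
  At Z: no left child.
  Visit Z.
  At Z: go right to M.
    At M: go left to Y.
      At Y: no left child.
      Visit Y.
      At Y: go right to V.
        V is a leaf — visit V.
    Visit M.
    At M: go right to P.
      At P: go left to Q.
        Q is a leaf — visit Q.
      Visit P.
      At P: no right child.
Visit L.
At L: go right to D.
  D is a leaf — visit D.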